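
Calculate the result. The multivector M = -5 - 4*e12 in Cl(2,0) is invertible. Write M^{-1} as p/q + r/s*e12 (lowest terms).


M = -5 - 4*e12, where e12^2 = -1.
Since M commutes with its reverse ~M = a - b*e12, M * ~M = a^2 - b^2*e12^2 = a^2 + b^2.
So M^{-1} = ~M / (a^2 + b^2) = (a - b*e12)/(a^2 + b^2).
a^2 + b^2 = 25 + 16 = 41
Scalar part = -5/41 = -5/41
Bivector coeff = 4/41 = 4/41
M^{-1} = -5/41 + 4/41*e12


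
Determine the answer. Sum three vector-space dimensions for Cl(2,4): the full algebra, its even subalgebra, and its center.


n = 2 + 4 = 6
Total dim = 2^6 = 64
Even subalgebra dim = 2^5 = 32
n is even, so center dim = 1
Sum = 64 + 32 + 1 = 97


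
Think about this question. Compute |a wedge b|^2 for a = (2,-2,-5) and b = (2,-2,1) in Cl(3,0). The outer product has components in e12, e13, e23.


a wedge b = (a1*b2 - a2*b1)*e12 + (a1*b3 - a3*b1)*e13 + (a2*b3 - a3*b2)*e23
e12 coeff: 2*(-2) - (-2)*2 = -4 - (-4) = 0
e13 coeff: 2*1 - (-5)*2 = 2 - (-10) = 12
e23 coeff: (-2)*1 - (-5)*(-2) = -2 - 10 = -12
|a wedge b|^2 = 0^2 + 12^2 + (-12)^2
= 0 + 144 + 144
= 288


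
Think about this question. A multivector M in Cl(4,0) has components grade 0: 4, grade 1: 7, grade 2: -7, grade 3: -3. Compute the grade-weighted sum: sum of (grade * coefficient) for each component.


Grade-weighted sum = sum of grade_k * coefficient_k
0*4 = 0
1*7 = 7
2*(-7) = -14
3*(-3) = -9
Total = 0 + 7 + (-14) + (-9) = -16


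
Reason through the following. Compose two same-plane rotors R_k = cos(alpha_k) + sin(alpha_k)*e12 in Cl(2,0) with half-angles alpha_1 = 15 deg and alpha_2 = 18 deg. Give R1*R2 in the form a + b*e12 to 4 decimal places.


Same-plane rotors commute and their half-angles add:
R1*R2 = cos(a1 + a2) + sin(a1 + a2)*e12.
a1 + a2 = 15 + 18 = 33 deg
cos(33 deg) = 0.8387
sin(33 deg) = 0.5446
R1*R2 = 0.8387 + 0.5446*e12


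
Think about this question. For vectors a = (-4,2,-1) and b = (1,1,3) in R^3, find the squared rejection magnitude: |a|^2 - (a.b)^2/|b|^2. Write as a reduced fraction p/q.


|a|^2 = (-4)^2 + 2^2 + (-1)^2 = 21
|b|^2 = 1^2 + 1^2 + 3^2 = 11
a . b = (-4)*1 + 2*1 + (-1)*3 = -5
(a.b)^2 = (-5)^2 = 25
|rej|^2 = 21 - 25/11
= (231 - 25)/11
= 206/11
In lowest terms: 206/11


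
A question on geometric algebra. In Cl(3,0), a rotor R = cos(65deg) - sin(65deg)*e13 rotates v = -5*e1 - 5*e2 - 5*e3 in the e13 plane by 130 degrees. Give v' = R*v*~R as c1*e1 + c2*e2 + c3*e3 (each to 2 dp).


Rotor R = cos(65deg) - sin(65deg)*e13
Rotation angle theta = 2 * 65 = 130 degrees in the e13 plane (e1 -> e3).
The component perpendicular to the plane (e2) is invariant: v'_2 = v2 = -5.00
cos(130deg) = -0.6428, sin(130deg) = 0.7660
v'_1 = v1*cos(theta) - v3*sin(theta) = -5*(-0.6428) - (-5)*0.7660 = 7.04
v'_3 = v1*sin(theta) + v3*cos(theta) = -5*0.7660 + (-5)*(-0.6428) = -0.62
v' = 7.04*e1 - 5.00*e2 - 0.62*e3


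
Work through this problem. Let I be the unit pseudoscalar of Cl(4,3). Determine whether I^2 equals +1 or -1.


The pseudoscalar I = e1...e_n (product of all n generators) of Cl(p,q) satisfies I^2 = (-1)^(q + n(n-1)/2).
p = 4, q = 3, n = p + q = 7
n(n-1)/2 = 7 * 6 / 2 = 21
Exponent = q + n(n-1)/2 = 3 + 21 = 24
I^2 = (-1)^24 = +1


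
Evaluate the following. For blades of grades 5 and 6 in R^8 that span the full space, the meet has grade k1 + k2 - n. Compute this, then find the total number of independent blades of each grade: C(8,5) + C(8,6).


Meet grade = grade(A) + grade(B) - n
= 5 + 6 - 8 = 3
C(8,5) = 56
C(8,6) = 28
dim_A + dim_B = 56 + 28 = 84


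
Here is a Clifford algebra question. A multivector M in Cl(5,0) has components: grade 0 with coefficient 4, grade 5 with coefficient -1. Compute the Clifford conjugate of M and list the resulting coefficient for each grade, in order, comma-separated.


Clifford conjugate sign for grade k: (-1)^(k(k+1)/2)
Grade 0: (-1)^(0*1/2) = (-1)^0 = 1, coeff 4 -> 4
Grade 5: (-1)^(5*6/2) = (-1)^15 = -1, coeff -1 -> 1
Conjugated coefficients: 4, 1


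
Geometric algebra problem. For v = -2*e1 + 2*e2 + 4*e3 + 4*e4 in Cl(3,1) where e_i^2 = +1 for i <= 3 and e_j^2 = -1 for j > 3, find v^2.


v^2 = sum of c_i^2 * e_i^2
Positive signature terms (e_i^2 = +1): (-2)^2 + 2^2 + 4^2 = 24
Negative signature terms (e_j^2 = -1): 4^2 = 16
v^2 = 24 - 16 = 8


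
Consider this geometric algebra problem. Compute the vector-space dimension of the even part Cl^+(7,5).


Even subalgebra dimension = 2^(n-1)
n = 7 + 5 = 12
2^(12 - 1) = 2^11 = 2048
Verification: sum of C(12,k) for even k = 1 + 66 + 495 + 924 + 495 + 66 + 1 = 2048
Result = 2048


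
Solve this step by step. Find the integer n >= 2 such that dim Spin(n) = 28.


dim Spin(n) = dim so(n) = n(n-1)/2.
Solve n(n-1)/2 = 28, i.e. n^2 - n - 56 = 0.
Discriminant = 1 + 8*28 = 225
n = (1 + sqrt(225))/2 = (1 + 15)/2 = 8


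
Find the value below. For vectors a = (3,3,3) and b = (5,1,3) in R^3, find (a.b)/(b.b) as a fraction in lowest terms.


Projection coefficient = (a . b) / (b . b)
a . b = 3*5 + 3*1 + 3*3
= 15 + 3 + 9 = 27
b . b = 5^2 + 1^2 + 3^2
= 25 + 1 + 9 = 35
Coefficient = 27/35
In lowest terms: 27/35


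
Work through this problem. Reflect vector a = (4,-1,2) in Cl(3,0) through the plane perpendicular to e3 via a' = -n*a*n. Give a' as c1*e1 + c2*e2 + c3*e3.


Reflection formula: a' = -n*a*n, with n = e3 (unit vector, n^2 = 1).
For reflection through hyperplane perp to e3:
The component along e3 flips sign, others stay.
a = (4, -1, 2)
a' = (4, -1, -2)
a' = 4*e1 - 1*e2 - 2*e3


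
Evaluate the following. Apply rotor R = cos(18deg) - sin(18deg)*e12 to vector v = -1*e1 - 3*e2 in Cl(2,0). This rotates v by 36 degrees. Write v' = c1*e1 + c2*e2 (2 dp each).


Rotor R = cos(18deg) - sin(18deg)*e12
Rotation angle theta = 2 * 18 = 36 degrees
v' = R*v*~R rotates v by theta.
cos(36deg) = 0.8090, sin(36deg) = 0.5878
v'_1 = -1*cos(36deg) - (-3)*sin(36deg)
= -1*0.8090 - (-3)*0.5878
= 0.95
v'_2 = -1*sin(36deg) + (-3)*cos(36deg)
= -1*0.5878 + (-3)*0.8090
= -3.01
v' = 0.95*e1 - 3.01*e2


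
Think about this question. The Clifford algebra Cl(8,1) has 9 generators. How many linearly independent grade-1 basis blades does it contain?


Number of grade-k basis blades in Cl(p,q) with n = p + q is C(n, k).
n = 8 + 1 = 9
C(9, 1) = 9! / (1! * 8!)
= 362880 / (1 * 40320)
= 9


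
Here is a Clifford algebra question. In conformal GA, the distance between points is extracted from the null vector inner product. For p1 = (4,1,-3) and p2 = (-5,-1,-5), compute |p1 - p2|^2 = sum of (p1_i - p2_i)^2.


p1 - p2 = (9, 2, 2)
|p1 - p2|^2 = 9^2 + 2^2 + 2^2
= 81 + 4 + 4
= 89


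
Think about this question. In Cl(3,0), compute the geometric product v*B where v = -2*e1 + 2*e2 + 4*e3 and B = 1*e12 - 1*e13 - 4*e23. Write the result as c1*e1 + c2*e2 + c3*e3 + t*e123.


vB has grade-1 (vector) and grade-3 (trivector) parts: vB = (v _| B) + (v ^ B).
Vector part <vB>_1:
  e1: -v2*b12 - v3*b13 = -(2)*(1) - (4)*(-1) = 2
  e2: v1*b12 - v3*b23 = (-2)*(1) - (4)*(-4) = 14
  e3: v1*b13 + v2*b23 = (-2)*(-1) + (2)*(-4) = -6
Trivector part <vB>_3:
  e123: v1*b23 - v2*b13 + v3*b12 = (-2)*(-4) - (2)*(-1) + (4)*(1) = 14
vB = 2*e1 + 14*e2 - 6*e3 + 14*e123


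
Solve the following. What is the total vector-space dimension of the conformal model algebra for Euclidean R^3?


The conformal model of R^3 uses Cl(4,1): the 3 Euclidean generators plus two extra orthogonal generators e+ (e+^2 = +1) and e- (e-^2 = -1), from which the null vectors e0, einf are built.
Number of generators m = 3 + 2 = 5.
dim Cl(p,q) = 2^m = 2^5 = 32


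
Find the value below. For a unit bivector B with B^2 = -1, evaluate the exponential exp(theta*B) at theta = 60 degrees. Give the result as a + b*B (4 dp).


For a unit bivector B with B^2 = -1, the exponential series gives
e^(theta*B) = cos(theta) + sin(theta)*B (the GA analogue of Euler's formula).
theta = 60 degrees = 1.047198 rad
cos(60 deg) = 0.5000
sin(60 deg) = 0.8660
exp(theta*B) = 0.5000 + 0.8660*B


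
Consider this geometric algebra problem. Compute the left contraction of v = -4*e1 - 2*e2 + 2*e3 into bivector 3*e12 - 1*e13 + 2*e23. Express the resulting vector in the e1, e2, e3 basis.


Left contraction v _| B = <vB>_1 (grade-1 part of the geometric product vB).
Using e1_|e12 = e2, e2_|e12 = -e1, e1_|e13 = e3, e3_|e13 = -e1, e2_|e23 = e3, e3_|e23 = -e2:
e1 coeff: -v2*b12 - v3*b13 = -(-2)*(3) - (2)*(-1) = 8
e2 coeff: v1*b12 - v3*b23 = (-4)*(3) - (2)*(2) = -16
e3 coeff: v1*b13 + v2*b23 = (-4)*(-1) + (-2)*(2) = 0
v _| B = 8*e1 - 16*e2 + 0*e3


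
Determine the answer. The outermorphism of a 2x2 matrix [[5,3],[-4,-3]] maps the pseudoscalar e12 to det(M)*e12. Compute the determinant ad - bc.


The outermorphism of a linear map f sends e1^e2 to f(e1)^f(e2).
f(e1) = 5*e1 - 4*e2
f(e2) = 3*e1 - 3*e2
f(e1) ^ f(e2) = (5*e1 - 4*e2) ^ (3*e1 - 3*e2)
= 5*(-3)*e12 + (-4)*3*e21
= (-15 - (-12))*e12
= -3*e12
Coefficient = -3


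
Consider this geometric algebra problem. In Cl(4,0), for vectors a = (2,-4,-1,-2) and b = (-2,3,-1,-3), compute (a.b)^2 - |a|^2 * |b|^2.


a . b = 2*(-2) + (-4)*3 + (-1)*(-1) + (-2)*(-3)
= -4 + (-12) + 1 + 6 = -9
|a|^2 = 2^2 + (-4)^2 + (-1)^2 + (-2)^2 = 25
|b|^2 = (-2)^2 + 3^2 + (-1)^2 + (-3)^2 = 23
(a.b)^2 = (-9)^2 = 81
|a|^2 * |b|^2 = 25 * 23 = 575
Result = 81 - 575 = -494


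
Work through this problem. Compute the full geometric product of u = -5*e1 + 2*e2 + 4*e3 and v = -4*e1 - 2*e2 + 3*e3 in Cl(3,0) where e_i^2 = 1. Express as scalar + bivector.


In Cl(3,0): e_i^2 = 1, e_ie_j = -e_je_i for i != j.
Scalar part = u . v = (-5)*(-4) + 2*(-2) + 4*3
= 20 + (-4) + 12 = 28
e12 coeff = (-5)*(-2) - 2*(-4) = 10 - (-8) = 18
e13 coeff = (-5)*3 - 4*(-4) = -15 - (-16) = 1
e23 coeff = 2*3 - 4*(-2) = 6 - (-8) = 14
uv = 28 + 18*e12 + 1*e13 + 14*e23


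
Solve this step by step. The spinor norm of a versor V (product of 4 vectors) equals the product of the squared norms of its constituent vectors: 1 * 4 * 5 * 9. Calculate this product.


Spinor norm N(V) = |v1|^2 * |v2|^2 * ... * |v4|^2
= 1 * 4 * 5 * 9
Running product: 1, 4, 20, 180
N(V) = 180


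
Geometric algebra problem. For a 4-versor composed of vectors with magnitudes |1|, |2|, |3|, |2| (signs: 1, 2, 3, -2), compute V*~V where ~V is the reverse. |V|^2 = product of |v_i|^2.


Each vector v_i has |v_i|^2 = s_i^2
Squared scales: 1^2 = 1, 2^2 = 4, 3^2 = 9, (-2)^2 = 4
|V|^2 = 1 * 4 * 9 * 4
= 144


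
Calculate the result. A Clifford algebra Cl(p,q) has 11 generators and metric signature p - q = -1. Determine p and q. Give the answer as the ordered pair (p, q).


We need p + q = 11 and p - q = -1.
Adding: 2p = 11 + (-1) = 10, so p = 5.
Then q = 11 - 5 = 6.
(p, q) = (5, 6)


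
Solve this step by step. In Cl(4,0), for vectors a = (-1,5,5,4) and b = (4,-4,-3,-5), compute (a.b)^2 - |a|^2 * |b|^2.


a . b = (-1)*4 + 5*(-4) + 5*(-3) + 4*(-5)
= -4 + (-20) + (-15) + (-20) = -59
|a|^2 = (-1)^2 + 5^2 + 5^2 + 4^2 = 67
|b|^2 = 4^2 + (-4)^2 + (-3)^2 + (-5)^2 = 66
(a.b)^2 = (-59)^2 = 3481
|a|^2 * |b|^2 = 67 * 66 = 4422
Result = 3481 - 4422 = -941


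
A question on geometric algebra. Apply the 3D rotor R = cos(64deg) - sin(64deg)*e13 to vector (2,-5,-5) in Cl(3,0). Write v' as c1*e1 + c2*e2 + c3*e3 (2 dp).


Rotor R = cos(64deg) - sin(64deg)*e13
Rotation angle theta = 2 * 64 = 128 degrees in the e13 plane (e1 -> e3).
The component perpendicular to the plane (e2) is invariant: v'_2 = v2 = -5.00
cos(128deg) = -0.6157, sin(128deg) = 0.7880
v'_1 = v1*cos(theta) - v3*sin(theta) = 2*(-0.6157) - (-5)*0.7880 = 2.71
v'_3 = v1*sin(theta) + v3*cos(theta) = 2*0.7880 + (-5)*(-0.6157) = 4.65
v' = 2.71*e1 - 5.00*e2 + 4.65*e3


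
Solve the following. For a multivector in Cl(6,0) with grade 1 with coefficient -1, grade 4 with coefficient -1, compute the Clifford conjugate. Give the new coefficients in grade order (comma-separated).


Clifford conjugate sign for grade k: (-1)^(k(k+1)/2)
Grade 1: (-1)^(1*2/2) = (-1)^1 = -1, coeff -1 -> 1
Grade 4: (-1)^(4*5/2) = (-1)^10 = 1, coeff -1 -> -1
Conjugated coefficients: 1, -1


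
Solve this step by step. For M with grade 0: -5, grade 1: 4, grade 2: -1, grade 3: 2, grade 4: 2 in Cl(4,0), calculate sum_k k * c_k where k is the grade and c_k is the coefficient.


Grade-weighted sum = sum of grade_k * coefficient_k
0*(-5) = 0
1*4 = 4
2*(-1) = -2
3*2 = 6
4*2 = 8
Total = 0 + 4 + (-2) + 6 + 8 = 16


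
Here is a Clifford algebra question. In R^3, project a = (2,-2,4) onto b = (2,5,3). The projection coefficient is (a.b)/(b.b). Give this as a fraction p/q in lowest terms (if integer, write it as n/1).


Projection coefficient = (a . b) / (b . b)
a . b = 2*2 + (-2)*5 + 4*3
= 4 + (-10) + 12 = 6
b . b = 2^2 + 5^2 + 3^2
= 4 + 25 + 9 = 38
Coefficient = 6/38
In lowest terms: 3/19


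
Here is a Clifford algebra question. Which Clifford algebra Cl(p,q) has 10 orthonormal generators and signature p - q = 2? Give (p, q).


We need p + q = 10 and p - q = 2.
Adding: 2p = 10 + 2 = 12, so p = 6.
Then q = 10 - 6 = 4.
(p, q) = (6, 4)


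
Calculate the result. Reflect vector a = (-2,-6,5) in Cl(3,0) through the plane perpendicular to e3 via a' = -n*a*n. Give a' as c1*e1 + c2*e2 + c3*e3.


Reflection formula: a' = -n*a*n, with n = e3 (unit vector, n^2 = 1).
For reflection through hyperplane perp to e3:
The component along e3 flips sign, others stay.
a = (-2, -6, 5)
a' = (-2, -6, -5)
a' = -2*e1 - 6*e2 - 5*e3


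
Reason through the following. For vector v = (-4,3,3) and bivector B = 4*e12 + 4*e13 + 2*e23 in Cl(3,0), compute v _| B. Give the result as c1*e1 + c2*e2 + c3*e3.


Left contraction v _| B = <vB>_1 (grade-1 part of the geometric product vB).
Using e1_|e12 = e2, e2_|e12 = -e1, e1_|e13 = e3, e3_|e13 = -e1, e2_|e23 = e3, e3_|e23 = -e2:
e1 coeff: -v2*b12 - v3*b13 = -(3)*(4) - (3)*(4) = -24
e2 coeff: v1*b12 - v3*b23 = (-4)*(4) - (3)*(2) = -22
e3 coeff: v1*b13 + v2*b23 = (-4)*(4) + (3)*(2) = -10
v _| B = -24*e1 - 22*e2 - 10*e3


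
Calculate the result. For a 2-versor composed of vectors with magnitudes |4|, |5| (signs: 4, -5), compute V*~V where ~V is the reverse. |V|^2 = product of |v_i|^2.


Each vector v_i has |v_i|^2 = s_i^2
Squared scales: 4^2 = 16, (-5)^2 = 25
|V|^2 = 16 * 25
= 400


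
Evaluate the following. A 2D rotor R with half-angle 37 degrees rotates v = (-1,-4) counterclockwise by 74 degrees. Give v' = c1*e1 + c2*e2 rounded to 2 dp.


Rotor R = cos(37deg) - sin(37deg)*e12
Rotation angle theta = 2 * 37 = 74 degrees
v' = R*v*~R rotates v by theta.
cos(74deg) = 0.2756, sin(74deg) = 0.9613
v'_1 = -1*cos(74deg) - (-4)*sin(74deg)
= -1*0.2756 - (-4)*0.9613
= 3.57
v'_2 = -1*sin(74deg) + (-4)*cos(74deg)
= -1*0.9613 + (-4)*0.2756
= -2.06
v' = 3.57*e1 - 2.06*e2


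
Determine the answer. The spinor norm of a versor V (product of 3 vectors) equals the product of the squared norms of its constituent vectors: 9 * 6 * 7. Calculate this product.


Spinor norm N(V) = |v1|^2 * |v2|^2 * ... * |v3|^2
= 9 * 6 * 7
Running product: 9, 54, 378
N(V) = 378


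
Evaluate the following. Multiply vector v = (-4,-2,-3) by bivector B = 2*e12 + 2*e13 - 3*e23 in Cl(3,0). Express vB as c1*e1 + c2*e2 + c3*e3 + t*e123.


vB has grade-1 (vector) and grade-3 (trivector) parts: vB = (v _| B) + (v ^ B).
Vector part <vB>_1:
  e1: -v2*b12 - v3*b13 = -(-2)*(2) - (-3)*(2) = 10
  e2: v1*b12 - v3*b23 = (-4)*(2) - (-3)*(-3) = -17
  e3: v1*b13 + v2*b23 = (-4)*(2) + (-2)*(-3) = -2
Trivector part <vB>_3:
  e123: v1*b23 - v2*b13 + v3*b12 = (-4)*(-3) - (-2)*(2) + (-3)*(2) = 10
vB = 10*e1 - 17*e2 - 2*e3 + 10*e123


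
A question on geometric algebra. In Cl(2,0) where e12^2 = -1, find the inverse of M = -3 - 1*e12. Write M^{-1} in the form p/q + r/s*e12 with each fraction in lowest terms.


M = -3 - 1*e12, where e12^2 = -1.
Since M commutes with its reverse ~M = a - b*e12, M * ~M = a^2 - b^2*e12^2 = a^2 + b^2.
So M^{-1} = ~M / (a^2 + b^2) = (a - b*e12)/(a^2 + b^2).
a^2 + b^2 = 9 + 1 = 10
Scalar part = -3/10 = -3/10
Bivector coeff = 1/10 = 1/10
M^{-1} = -3/10 + 1/10*e12


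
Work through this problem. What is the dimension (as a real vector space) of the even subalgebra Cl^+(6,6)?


Even subalgebra dimension = 2^(n-1)
n = 6 + 6 = 12
2^(12 - 1) = 2^11 = 2048
Verification: sum of C(12,k) for even k = 1 + 66 + 495 + 924 + 495 + 66 + 1 = 2048
Result = 2048


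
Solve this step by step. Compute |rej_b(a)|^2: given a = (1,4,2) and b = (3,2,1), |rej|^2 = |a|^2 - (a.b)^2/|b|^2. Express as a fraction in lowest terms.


|a|^2 = 1^2 + 4^2 + 2^2 = 21
|b|^2 = 3^2 + 2^2 + 1^2 = 14
a . b = 1*3 + 4*2 + 2*1 = 13
(a.b)^2 = 13^2 = 169
|rej|^2 = 21 - 169/14
= (294 - 169)/14
= 125/14
In lowest terms: 125/14


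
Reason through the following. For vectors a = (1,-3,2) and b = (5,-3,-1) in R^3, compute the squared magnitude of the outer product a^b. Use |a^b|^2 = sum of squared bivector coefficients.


a wedge b = (a1*b2 - a2*b1)*e12 + (a1*b3 - a3*b1)*e13 + (a2*b3 - a3*b2)*e23
e12 coeff: 1*(-3) - (-3)*5 = -3 - (-15) = 12
e13 coeff: 1*(-1) - 2*5 = -1 - 10 = -11
e23 coeff: (-3)*(-1) - 2*(-3) = 3 - (-6) = 9
|a wedge b|^2 = 12^2 + (-11)^2 + 9^2
= 144 + 121 + 81
= 346


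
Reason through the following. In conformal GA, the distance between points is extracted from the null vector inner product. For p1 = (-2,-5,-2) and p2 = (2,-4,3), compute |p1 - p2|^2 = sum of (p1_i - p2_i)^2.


p1 - p2 = (-4, -1, -5)
|p1 - p2|^2 = (-4)^2 + (-1)^2 + (-5)^2
= 16 + 1 + 25
= 42


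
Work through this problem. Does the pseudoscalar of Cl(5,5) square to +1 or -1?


The pseudoscalar I = e1...e_n (product of all n generators) of Cl(p,q) satisfies I^2 = (-1)^(q + n(n-1)/2).
p = 5, q = 5, n = p + q = 10
n(n-1)/2 = 10 * 9 / 2 = 45
Exponent = q + n(n-1)/2 = 5 + 45 = 50
I^2 = (-1)^50 = +1


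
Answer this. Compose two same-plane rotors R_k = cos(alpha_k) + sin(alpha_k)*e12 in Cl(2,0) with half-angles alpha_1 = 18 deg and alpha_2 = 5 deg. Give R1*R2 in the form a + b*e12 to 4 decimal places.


Same-plane rotors commute and their half-angles add:
R1*R2 = cos(a1 + a2) + sin(a1 + a2)*e12.
a1 + a2 = 18 + 5 = 23 deg
cos(23 deg) = 0.9205
sin(23 deg) = 0.3907
R1*R2 = 0.9205 + 0.3907*e12


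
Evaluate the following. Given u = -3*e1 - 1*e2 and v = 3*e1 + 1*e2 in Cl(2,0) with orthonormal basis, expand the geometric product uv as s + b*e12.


Expand: (-3*e1 - 1*e2)(3*e1 + 1*e2)
= (-3)*3*e1e1 + (-3)*1*e1e2 + (-1)*3*e2e1 + (-1)*1*e2e2
Using e1^2 = e2^2 = 1, e2e1 = -e1e2:
Scalar part s = (-3)*3 + (-1)*1 = -9 + (-1) = -10
Bivector part b = (-3)*1 - (-1)*3 = -3 - (-3) = 0
uv = -10 + 0*e12


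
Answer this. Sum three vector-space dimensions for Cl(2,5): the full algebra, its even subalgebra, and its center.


n = 2 + 5 = 7
Total dim = 2^7 = 128
Even subalgebra dim = 2^6 = 64
n is odd, so center dim = 2
Sum = 128 + 64 + 2 = 194


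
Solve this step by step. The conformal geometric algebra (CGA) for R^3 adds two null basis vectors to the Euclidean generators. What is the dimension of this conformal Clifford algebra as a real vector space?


The conformal model of R^3 uses Cl(4,1): the 3 Euclidean generators plus two extra orthogonal generators e+ (e+^2 = +1) and e- (e-^2 = -1), from which the null vectors e0, einf are built.
Number of generators m = 3 + 2 = 5.
dim Cl(p,q) = 2^m = 2^5 = 32


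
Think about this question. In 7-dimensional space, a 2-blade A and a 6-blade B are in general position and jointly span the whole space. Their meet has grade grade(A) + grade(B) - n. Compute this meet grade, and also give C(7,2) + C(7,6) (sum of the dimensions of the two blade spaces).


Meet grade = grade(A) + grade(B) - n
= 2 + 6 - 7 = 1
C(7,2) = 21
C(7,6) = 7
dim_A + dim_B = 21 + 7 = 28


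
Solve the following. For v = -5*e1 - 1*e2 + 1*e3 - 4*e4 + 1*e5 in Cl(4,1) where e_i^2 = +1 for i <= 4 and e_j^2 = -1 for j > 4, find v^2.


v^2 = sum of c_i^2 * e_i^2
Positive signature terms (e_i^2 = +1): (-5)^2 + (-1)^2 + 1^2 + (-4)^2 = 43
Negative signature terms (e_j^2 = -1): 1^2 = 1
v^2 = 43 - 1 = 42


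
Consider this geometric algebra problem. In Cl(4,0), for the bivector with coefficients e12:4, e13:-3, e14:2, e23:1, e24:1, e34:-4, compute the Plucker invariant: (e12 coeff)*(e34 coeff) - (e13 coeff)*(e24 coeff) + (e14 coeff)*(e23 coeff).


Plucker relation: af - be + cd
a*f = 4*(-4) = -16
b*e = (-3)*1 = -3
c*d = 2*1 = 2
af - be + cd = -16 - (-3) + 2
= -11


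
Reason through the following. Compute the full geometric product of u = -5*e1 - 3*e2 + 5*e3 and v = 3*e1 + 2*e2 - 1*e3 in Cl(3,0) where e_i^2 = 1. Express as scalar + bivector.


In Cl(3,0): e_i^2 = 1, e_ie_j = -e_je_i for i != j.
Scalar part = u . v = (-5)*3 + (-3)*2 + 5*(-1)
= -15 + (-6) + (-5) = -26
e12 coeff = (-5)*2 - (-3)*3 = -10 - (-9) = -1
e13 coeff = (-5)*(-1) - 5*3 = 5 - 15 = -10
e23 coeff = (-3)*(-1) - 5*2 = 3 - 10 = -7
uv = -26 - 1*e12 - 10*e13 - 7*e23


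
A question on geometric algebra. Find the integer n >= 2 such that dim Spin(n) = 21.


dim Spin(n) = dim so(n) = n(n-1)/2.
Solve n(n-1)/2 = 21, i.e. n^2 - n - 42 = 0.
Discriminant = 1 + 8*21 = 169
n = (1 + sqrt(169))/2 = (1 + 13)/2 = 7


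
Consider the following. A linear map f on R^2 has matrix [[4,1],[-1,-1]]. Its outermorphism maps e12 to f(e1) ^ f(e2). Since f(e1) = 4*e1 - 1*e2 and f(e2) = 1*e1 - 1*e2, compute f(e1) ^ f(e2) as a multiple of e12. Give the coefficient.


The outermorphism of a linear map f sends e1^e2 to f(e1)^f(e2).
f(e1) = 4*e1 - 1*e2
f(e2) = 1*e1 - 1*e2
f(e1) ^ f(e2) = (4*e1 - 1*e2) ^ (1*e1 - 1*e2)
= 4*(-1)*e12 + (-1)*1*e21
= (-4 - (-1))*e12
= -3*e12
Coefficient = -3


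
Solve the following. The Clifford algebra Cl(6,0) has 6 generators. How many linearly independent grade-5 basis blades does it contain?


Number of grade-k basis blades in Cl(p,q) with n = p + q is C(n, k).
n = 6 + 0 = 6
C(6, 5) = 6! / (5! * 1!)
= 720 / (120 * 1)
= 6


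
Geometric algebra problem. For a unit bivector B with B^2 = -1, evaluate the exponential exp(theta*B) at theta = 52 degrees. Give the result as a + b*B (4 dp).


For a unit bivector B with B^2 = -1, the exponential series gives
e^(theta*B) = cos(theta) + sin(theta)*B (the GA analogue of Euler's formula).
theta = 52 degrees = 0.907571 rad
cos(52 deg) = 0.6157
sin(52 deg) = 0.7880
exp(theta*B) = 0.6157 + 0.7880*B


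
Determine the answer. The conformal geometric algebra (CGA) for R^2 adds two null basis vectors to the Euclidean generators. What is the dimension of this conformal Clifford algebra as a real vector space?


The conformal model of R^2 uses Cl(3,1): the 2 Euclidean generators plus two extra orthogonal generators e+ (e+^2 = +1) and e- (e-^2 = -1), from which the null vectors e0, einf are built.
Number of generators m = 2 + 2 = 4.
dim Cl(p,q) = 2^m = 2^4 = 16


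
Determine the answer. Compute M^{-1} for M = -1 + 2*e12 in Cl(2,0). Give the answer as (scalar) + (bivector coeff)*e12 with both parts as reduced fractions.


M = -1 + 2*e12, where e12^2 = -1.
Since M commutes with its reverse ~M = a - b*e12, M * ~M = a^2 - b^2*e12^2 = a^2 + b^2.
So M^{-1} = ~M / (a^2 + b^2) = (a - b*e12)/(a^2 + b^2).
a^2 + b^2 = 1 + 4 = 5
Scalar part = -1/5 = -1/5
Bivector coeff = -2/5 = -2/5
M^{-1} = -1/5 - 2/5*e12


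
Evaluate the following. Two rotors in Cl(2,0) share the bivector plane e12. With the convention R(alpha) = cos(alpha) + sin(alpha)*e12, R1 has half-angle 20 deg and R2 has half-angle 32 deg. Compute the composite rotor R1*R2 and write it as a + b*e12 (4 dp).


Same-plane rotors commute and their half-angles add:
R1*R2 = cos(a1 + a2) + sin(a1 + a2)*e12.
a1 + a2 = 20 + 32 = 52 deg
cos(52 deg) = 0.6157
sin(52 deg) = 0.7880
R1*R2 = 0.6157 + 0.7880*e12


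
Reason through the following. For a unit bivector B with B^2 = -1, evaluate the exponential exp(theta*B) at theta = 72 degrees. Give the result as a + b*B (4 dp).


For a unit bivector B with B^2 = -1, the exponential series gives
e^(theta*B) = cos(theta) + sin(theta)*B (the GA analogue of Euler's formula).
theta = 72 degrees = 1.256637 rad
cos(72 deg) = 0.3090
sin(72 deg) = 0.9511
exp(theta*B) = 0.3090 + 0.9511*B


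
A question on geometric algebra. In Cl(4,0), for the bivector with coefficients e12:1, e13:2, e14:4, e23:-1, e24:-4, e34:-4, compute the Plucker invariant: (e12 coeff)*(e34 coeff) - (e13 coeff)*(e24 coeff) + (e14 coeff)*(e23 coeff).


Plucker relation: af - be + cd
a*f = 1*(-4) = -4
b*e = 2*(-4) = -8
c*d = 4*(-1) = -4
af - be + cd = -4 - (-8) + (-4)
= 0


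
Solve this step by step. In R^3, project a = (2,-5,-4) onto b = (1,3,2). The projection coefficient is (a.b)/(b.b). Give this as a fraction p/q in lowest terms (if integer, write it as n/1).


Projection coefficient = (a . b) / (b . b)
a . b = 2*1 + (-5)*3 + (-4)*2
= 2 + (-15) + (-8) = -21
b . b = 1^2 + 3^2 + 2^2
= 1 + 9 + 4 = 14
Coefficient = -21/14
In lowest terms: -3/2


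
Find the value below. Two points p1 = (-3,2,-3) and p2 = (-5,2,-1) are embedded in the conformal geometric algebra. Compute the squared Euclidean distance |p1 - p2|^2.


p1 - p2 = (2, 0, -2)
|p1 - p2|^2 = 2^2 + 0^2 + (-2)^2
= 4 + 0 + 4
= 8


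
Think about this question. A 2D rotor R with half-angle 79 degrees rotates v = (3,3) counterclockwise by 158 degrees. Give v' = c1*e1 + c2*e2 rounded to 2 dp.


Rotor R = cos(79deg) - sin(79deg)*e12
Rotation angle theta = 2 * 79 = 158 degrees
v' = R*v*~R rotates v by theta.
cos(158deg) = -0.9272, sin(158deg) = 0.3746
v'_1 = 3*cos(158deg) - 3*sin(158deg)
= 3*(-0.9272) - 3*0.3746
= -3.91
v'_2 = 3*sin(158deg) + 3*cos(158deg)
= 3*0.3746 + 3*(-0.9272)
= -1.66
v' = -3.91*e1 - 1.66*e2


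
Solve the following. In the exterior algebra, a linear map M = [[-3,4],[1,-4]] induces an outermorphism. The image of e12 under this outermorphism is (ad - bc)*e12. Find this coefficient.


The outermorphism of a linear map f sends e1^e2 to f(e1)^f(e2).
f(e1) = -3*e1 + 1*e2
f(e2) = 4*e1 - 4*e2
f(e1) ^ f(e2) = (-3*e1 + 1*e2) ^ (4*e1 - 4*e2)
= (-3)*(-4)*e12 + 1*4*e21
= (12 - 4)*e12
= 8*e12
Coefficient = 8


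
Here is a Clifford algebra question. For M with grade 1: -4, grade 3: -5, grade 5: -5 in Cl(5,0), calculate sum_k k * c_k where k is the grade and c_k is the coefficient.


Grade-weighted sum = sum of grade_k * coefficient_k
1*(-4) = -4
3*(-5) = -15
5*(-5) = -25
Total = -4 + (-15) + (-25) = -44


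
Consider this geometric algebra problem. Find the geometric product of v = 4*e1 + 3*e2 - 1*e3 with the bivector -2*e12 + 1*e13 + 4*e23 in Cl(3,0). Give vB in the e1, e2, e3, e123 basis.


vB has grade-1 (vector) and grade-3 (trivector) parts: vB = (v _| B) + (v ^ B).
Vector part <vB>_1:
  e1: -v2*b12 - v3*b13 = -(3)*(-2) - (-1)*(1) = 7
  e2: v1*b12 - v3*b23 = (4)*(-2) - (-1)*(4) = -4
  e3: v1*b13 + v2*b23 = (4)*(1) + (3)*(4) = 16
Trivector part <vB>_3:
  e123: v1*b23 - v2*b13 + v3*b12 = (4)*(4) - (3)*(1) + (-1)*(-2) = 15
vB = 7*e1 - 4*e2 + 16*e3 + 15*e123


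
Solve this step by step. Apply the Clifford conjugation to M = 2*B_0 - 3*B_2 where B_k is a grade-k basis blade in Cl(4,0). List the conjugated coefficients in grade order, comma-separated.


Clifford conjugate sign for grade k: (-1)^(k(k+1)/2)
Grade 0: (-1)^(0*1/2) = (-1)^0 = 1, coeff 2 -> 2
Grade 2: (-1)^(2*3/2) = (-1)^3 = -1, coeff -3 -> 3
Conjugated coefficients: 2, 3


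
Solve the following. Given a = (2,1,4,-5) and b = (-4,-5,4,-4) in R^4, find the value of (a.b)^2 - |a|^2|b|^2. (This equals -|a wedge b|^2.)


a . b = 2*(-4) + 1*(-5) + 4*4 + (-5)*(-4)
= -8 + (-5) + 16 + 20 = 23
|a|^2 = 2^2 + 1^2 + 4^2 + (-5)^2 = 46
|b|^2 = (-4)^2 + (-5)^2 + 4^2 + (-4)^2 = 73
(a.b)^2 = 23^2 = 529
|a|^2 * |b|^2 = 46 * 73 = 3358
Result = 529 - 3358 = -2829


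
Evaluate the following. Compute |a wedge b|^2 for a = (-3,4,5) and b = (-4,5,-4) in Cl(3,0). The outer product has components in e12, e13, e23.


a wedge b = (a1*b2 - a2*b1)*e12 + (a1*b3 - a3*b1)*e13 + (a2*b3 - a3*b2)*e23
e12 coeff: (-3)*5 - 4*(-4) = -15 - (-16) = 1
e13 coeff: (-3)*(-4) - 5*(-4) = 12 - (-20) = 32
e23 coeff: 4*(-4) - 5*5 = -16 - 25 = -41
|a wedge b|^2 = 1^2 + 32^2 + (-41)^2
= 1 + 1024 + 1681
= 2706


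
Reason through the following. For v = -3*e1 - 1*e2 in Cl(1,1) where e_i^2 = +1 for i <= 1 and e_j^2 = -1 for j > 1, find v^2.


v^2 = sum of c_i^2 * e_i^2
Positive signature terms (e_i^2 = +1): (-3)^2 = 9
Negative signature terms (e_j^2 = -1): (-1)^2 = 1
v^2 = 9 - 1 = 8


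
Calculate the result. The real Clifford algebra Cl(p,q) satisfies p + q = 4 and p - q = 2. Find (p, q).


We need p + q = 4 and p - q = 2.
Adding: 2p = 4 + 2 = 6, so p = 3.
Then q = 4 - 3 = 1.
(p, q) = (3, 1)


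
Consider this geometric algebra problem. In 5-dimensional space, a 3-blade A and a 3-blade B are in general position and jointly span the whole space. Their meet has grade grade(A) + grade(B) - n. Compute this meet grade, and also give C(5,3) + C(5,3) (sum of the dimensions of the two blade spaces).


Meet grade = grade(A) + grade(B) - n
= 3 + 3 - 5 = 1
C(5,3) = 10
C(5,3) = 10
dim_A + dim_B = 10 + 10 = 20


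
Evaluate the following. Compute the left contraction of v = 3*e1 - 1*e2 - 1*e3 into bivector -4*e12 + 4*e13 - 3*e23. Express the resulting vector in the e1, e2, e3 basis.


Left contraction v _| B = <vB>_1 (grade-1 part of the geometric product vB).
Using e1_|e12 = e2, e2_|e12 = -e1, e1_|e13 = e3, e3_|e13 = -e1, e2_|e23 = e3, e3_|e23 = -e2:
e1 coeff: -v2*b12 - v3*b13 = -(-1)*(-4) - (-1)*(4) = 0
e2 coeff: v1*b12 - v3*b23 = (3)*(-4) - (-1)*(-3) = -15
e3 coeff: v1*b13 + v2*b23 = (3)*(4) + (-1)*(-3) = 15
v _| B = 0*e1 - 15*e2 + 15*e3


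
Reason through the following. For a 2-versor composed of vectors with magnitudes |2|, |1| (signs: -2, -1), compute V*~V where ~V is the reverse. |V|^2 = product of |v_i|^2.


Each vector v_i has |v_i|^2 = s_i^2
Squared scales: (-2)^2 = 4, (-1)^2 = 1
|V|^2 = 4 * 1
= 4


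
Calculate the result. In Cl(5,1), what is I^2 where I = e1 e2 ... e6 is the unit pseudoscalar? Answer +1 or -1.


The pseudoscalar I = e1...e_n (product of all n generators) of Cl(p,q) satisfies I^2 = (-1)^(q + n(n-1)/2).
p = 5, q = 1, n = p + q = 6
n(n-1)/2 = 6 * 5 / 2 = 15
Exponent = q + n(n-1)/2 = 1 + 15 = 16
I^2 = (-1)^16 = +1


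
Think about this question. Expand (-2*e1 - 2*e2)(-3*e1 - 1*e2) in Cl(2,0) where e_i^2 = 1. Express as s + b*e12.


Expand: (-2*e1 - 2*e2)(-3*e1 - 1*e2)
= (-2)*(-3)*e1e1 + (-2)*(-1)*e1e2 + (-2)*(-3)*e2e1 + (-2)*(-1)*e2e2
Using e1^2 = e2^2 = 1, e2e1 = -e1e2:
Scalar part s = (-2)*(-3) + (-2)*(-1) = 6 + 2 = 8
Bivector part b = (-2)*(-1) - (-2)*(-3) = 2 - 6 = -4
uv = 8 - 4*e12


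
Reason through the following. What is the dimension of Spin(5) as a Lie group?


Spin(n) double-covers SO(n); both have Lie algebra so(n) of dimension n(n-1)/2.
n = 5
n(n-1) = 5 * 4 = 20
dim Spin(5) = 20/2 = 10


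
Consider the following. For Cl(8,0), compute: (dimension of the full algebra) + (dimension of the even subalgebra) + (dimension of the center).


n = 8 + 0 = 8
Total dim = 2^8 = 256
Even subalgebra dim = 2^7 = 128
n is even, so center dim = 1
Sum = 256 + 128 + 1 = 385


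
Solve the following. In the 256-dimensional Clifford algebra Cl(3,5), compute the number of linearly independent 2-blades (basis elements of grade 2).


Number of grade-k basis blades in Cl(p,q) with n = p + q is C(n, k).
n = 3 + 5 = 8
C(8, 2) = 8! / (2! * 6!)
= 40320 / (2 * 720)
= 28


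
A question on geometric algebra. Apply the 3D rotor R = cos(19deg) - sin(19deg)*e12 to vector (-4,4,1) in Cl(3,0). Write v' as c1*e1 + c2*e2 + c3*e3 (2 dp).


Rotor R = cos(19deg) - sin(19deg)*e12
Rotation angle theta = 2 * 19 = 38 degrees in the e12 plane (e1 -> e2).
The component perpendicular to the plane (e3) is invariant: v'_3 = v3 = 1.00
cos(38deg) = 0.7880, sin(38deg) = 0.6157
v'_1 = v1*cos(theta) - v2*sin(theta) = -4*0.7880 - 4*0.6157 = -5.61
v'_2 = v1*sin(theta) + v2*cos(theta) = -4*0.6157 + 4*0.7880 = 0.69
v' = -5.61*e1 + 0.69*e2 + 1.00*e3


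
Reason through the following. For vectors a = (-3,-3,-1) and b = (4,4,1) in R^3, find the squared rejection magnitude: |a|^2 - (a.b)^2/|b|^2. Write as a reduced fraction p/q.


|a|^2 = (-3)^2 + (-3)^2 + (-1)^2 = 19
|b|^2 = 4^2 + 4^2 + 1^2 = 33
a . b = (-3)*4 + (-3)*4 + (-1)*1 = -25
(a.b)^2 = (-25)^2 = 625
|rej|^2 = 19 - 625/33
= (627 - 625)/33
= 2/33
In lowest terms: 2/33


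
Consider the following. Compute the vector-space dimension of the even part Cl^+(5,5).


Even subalgebra dimension = 2^(n-1)
n = 5 + 5 = 10
2^(10 - 1) = 2^9 = 512
Verification: sum of C(10,k) for even k = 1 + 45 + 210 + 210 + 45 + 1 = 512
Result = 512


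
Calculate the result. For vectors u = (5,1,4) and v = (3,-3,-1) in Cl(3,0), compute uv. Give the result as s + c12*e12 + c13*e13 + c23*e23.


In Cl(3,0): e_i^2 = 1, e_ie_j = -e_je_i for i != j.
Scalar part = u . v = 5*3 + 1*(-3) + 4*(-1)
= 15 + (-3) + (-4) = 8
e12 coeff = 5*(-3) - 1*3 = -15 - 3 = -18
e13 coeff = 5*(-1) - 4*3 = -5 - 12 = -17
e23 coeff = 1*(-1) - 4*(-3) = -1 - (-12) = 11
uv = 8 - 18*e12 - 17*e13 + 11*e23


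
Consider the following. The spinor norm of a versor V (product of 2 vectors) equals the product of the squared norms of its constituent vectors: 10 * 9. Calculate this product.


Spinor norm N(V) = |v1|^2 * |v2|^2 * ... * |v2|^2
= 10 * 9
Running product: 10, 90
N(V) = 90


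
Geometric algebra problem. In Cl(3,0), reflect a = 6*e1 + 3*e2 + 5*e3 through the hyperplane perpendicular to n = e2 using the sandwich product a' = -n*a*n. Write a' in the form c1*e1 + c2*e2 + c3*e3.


Reflection formula: a' = -n*a*n, with n = e2 (unit vector, n^2 = 1).
For reflection through hyperplane perp to e2:
The component along e2 flips sign, others stay.
a = (6, 3, 5)
a' = (6, -3, 5)
a' = 6*e1 - 3*e2 + 5*e3


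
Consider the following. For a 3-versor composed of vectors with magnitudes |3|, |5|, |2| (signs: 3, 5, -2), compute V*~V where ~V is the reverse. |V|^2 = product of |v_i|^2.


Each vector v_i has |v_i|^2 = s_i^2
Squared scales: 3^2 = 9, 5^2 = 25, (-2)^2 = 4
|V|^2 = 9 * 25 * 4
= 900


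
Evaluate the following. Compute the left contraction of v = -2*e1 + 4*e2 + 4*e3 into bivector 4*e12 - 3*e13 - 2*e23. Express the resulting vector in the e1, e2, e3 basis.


Left contraction v _| B = <vB>_1 (grade-1 part of the geometric product vB).
Using e1_|e12 = e2, e2_|e12 = -e1, e1_|e13 = e3, e3_|e13 = -e1, e2_|e23 = e3, e3_|e23 = -e2:
e1 coeff: -v2*b12 - v3*b13 = -(4)*(4) - (4)*(-3) = -4
e2 coeff: v1*b12 - v3*b23 = (-2)*(4) - (4)*(-2) = 0
e3 coeff: v1*b13 + v2*b23 = (-2)*(-3) + (4)*(-2) = -2
v _| B = -4*e1 + 0*e2 - 2*e3


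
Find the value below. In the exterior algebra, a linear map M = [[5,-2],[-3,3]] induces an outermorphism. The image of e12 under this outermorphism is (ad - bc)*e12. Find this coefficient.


The outermorphism of a linear map f sends e1^e2 to f(e1)^f(e2).
f(e1) = 5*e1 - 3*e2
f(e2) = -2*e1 + 3*e2
f(e1) ^ f(e2) = (5*e1 - 3*e2) ^ (-2*e1 + 3*e2)
= 5*3*e12 + (-3)*(-2)*e21
= (15 - 6)*e12
= 9*e12
Coefficient = 9


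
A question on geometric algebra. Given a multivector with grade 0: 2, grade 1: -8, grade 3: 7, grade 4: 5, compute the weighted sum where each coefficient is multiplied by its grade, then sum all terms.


Grade-weighted sum = sum of grade_k * coefficient_k
0*2 = 0
1*(-8) = -8
3*7 = 21
4*5 = 20
Total = 0 + (-8) + 21 + 20 = 33


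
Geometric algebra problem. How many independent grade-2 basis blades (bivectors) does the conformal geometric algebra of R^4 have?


The conformal model of R^4 uses Cl(5,1) with m = 4 + 2 = 6 generators.
Number of grade-2 blades = C(m, 2) = C(6, 2)
= 6*5/2 = 15


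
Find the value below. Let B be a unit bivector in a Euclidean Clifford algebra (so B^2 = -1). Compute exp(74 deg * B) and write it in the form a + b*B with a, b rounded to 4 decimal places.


For a unit bivector B with B^2 = -1, the exponential series gives
e^(theta*B) = cos(theta) + sin(theta)*B (the GA analogue of Euler's formula).
theta = 74 degrees = 1.291544 rad
cos(74 deg) = 0.2756
sin(74 deg) = 0.9613
exp(theta*B) = 0.2756 + 0.9613*B


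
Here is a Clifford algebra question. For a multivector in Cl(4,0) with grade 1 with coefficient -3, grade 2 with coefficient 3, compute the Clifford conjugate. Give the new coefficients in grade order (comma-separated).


Clifford conjugate sign for grade k: (-1)^(k(k+1)/2)
Grade 1: (-1)^(1*2/2) = (-1)^1 = -1, coeff -3 -> 3
Grade 2: (-1)^(2*3/2) = (-1)^3 = -1, coeff 3 -> -3
Conjugated coefficients: 3, -3


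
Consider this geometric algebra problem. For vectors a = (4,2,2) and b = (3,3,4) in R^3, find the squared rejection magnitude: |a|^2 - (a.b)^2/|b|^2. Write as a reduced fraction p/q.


|a|^2 = 4^2 + 2^2 + 2^2 = 24
|b|^2 = 3^2 + 3^2 + 4^2 = 34
a . b = 4*3 + 2*3 + 2*4 = 26
(a.b)^2 = 26^2 = 676
|rej|^2 = 24 - 676/34
= (816 - 676)/34
= 140/34
In lowest terms: 70/17


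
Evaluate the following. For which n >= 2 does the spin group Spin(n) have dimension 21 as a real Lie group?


dim Spin(n) = dim so(n) = n(n-1)/2.
Solve n(n-1)/2 = 21, i.e. n^2 - n - 42 = 0.
Discriminant = 1 + 8*21 = 169
n = (1 + sqrt(169))/2 = (1 + 13)/2 = 7


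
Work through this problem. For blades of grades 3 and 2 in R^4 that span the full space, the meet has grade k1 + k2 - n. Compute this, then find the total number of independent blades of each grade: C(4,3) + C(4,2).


Meet grade = grade(A) + grade(B) - n
= 3 + 2 - 4 = 1
C(4,3) = 4
C(4,2) = 6
dim_A + dim_B = 4 + 6 = 10


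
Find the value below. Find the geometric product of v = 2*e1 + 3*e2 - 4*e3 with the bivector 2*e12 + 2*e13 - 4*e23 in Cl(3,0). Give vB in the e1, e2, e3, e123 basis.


vB has grade-1 (vector) and grade-3 (trivector) parts: vB = (v _| B) + (v ^ B).
Vector part <vB>_1:
  e1: -v2*b12 - v3*b13 = -(3)*(2) - (-4)*(2) = 2
  e2: v1*b12 - v3*b23 = (2)*(2) - (-4)*(-4) = -12
  e3: v1*b13 + v2*b23 = (2)*(2) + (3)*(-4) = -8
Trivector part <vB>_3:
  e123: v1*b23 - v2*b13 + v3*b12 = (2)*(-4) - (3)*(2) + (-4)*(2) = -22
vB = 2*e1 - 12*e2 - 8*e3 - 22*e123


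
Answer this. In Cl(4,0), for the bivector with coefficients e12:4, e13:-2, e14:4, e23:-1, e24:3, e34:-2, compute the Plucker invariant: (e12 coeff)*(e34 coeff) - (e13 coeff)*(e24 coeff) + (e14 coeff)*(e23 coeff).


Plucker relation: af - be + cd
a*f = 4*(-2) = -8
b*e = (-2)*3 = -6
c*d = 4*(-1) = -4
af - be + cd = -8 - (-6) + (-4)
= -6


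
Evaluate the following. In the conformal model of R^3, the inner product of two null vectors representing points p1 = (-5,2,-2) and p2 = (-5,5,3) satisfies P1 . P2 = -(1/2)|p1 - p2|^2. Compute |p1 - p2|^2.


p1 - p2 = (0, -3, -5)
|p1 - p2|^2 = 0^2 + (-3)^2 + (-5)^2
= 0 + 9 + 25
= 34


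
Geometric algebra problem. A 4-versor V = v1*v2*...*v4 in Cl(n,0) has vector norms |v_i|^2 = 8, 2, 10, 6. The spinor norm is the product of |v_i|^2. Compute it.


Spinor norm N(V) = |v1|^2 * |v2|^2 * ... * |v4|^2
= 8 * 2 * 10 * 6
Running product: 8, 16, 160, 960
N(V) = 960


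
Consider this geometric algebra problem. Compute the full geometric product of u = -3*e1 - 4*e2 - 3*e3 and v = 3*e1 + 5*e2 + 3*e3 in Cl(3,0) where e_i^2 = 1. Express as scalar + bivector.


In Cl(3,0): e_i^2 = 1, e_ie_j = -e_je_i for i != j.
Scalar part = u . v = (-3)*3 + (-4)*5 + (-3)*3
= -9 + (-20) + (-9) = -38
e12 coeff = (-3)*5 - (-4)*3 = -15 - (-12) = -3
e13 coeff = (-3)*3 - (-3)*3 = -9 - (-9) = 0
e23 coeff = (-4)*3 - (-3)*5 = -12 - (-15) = 3
uv = -38 - 3*e12 + 0*e13 + 3*e23


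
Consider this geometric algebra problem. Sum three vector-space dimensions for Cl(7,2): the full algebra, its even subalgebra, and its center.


n = 7 + 2 = 9
Total dim = 2^9 = 512
Even subalgebra dim = 2^8 = 256
n is odd, so center dim = 2
Sum = 512 + 256 + 2 = 770


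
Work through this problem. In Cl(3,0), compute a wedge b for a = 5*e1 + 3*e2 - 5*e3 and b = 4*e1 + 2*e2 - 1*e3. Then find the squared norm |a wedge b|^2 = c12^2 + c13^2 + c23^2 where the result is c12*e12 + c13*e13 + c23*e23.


a wedge b = (a1*b2 - a2*b1)*e12 + (a1*b3 - a3*b1)*e13 + (a2*b3 - a3*b2)*e23
e12 coeff: 5*2 - 3*4 = 10 - 12 = -2
e13 coeff: 5*(-1) - (-5)*4 = -5 - (-20) = 15
e23 coeff: 3*(-1) - (-5)*2 = -3 - (-10) = 7
|a wedge b|^2 = (-2)^2 + 15^2 + 7^2
= 4 + 225 + 49
= 278


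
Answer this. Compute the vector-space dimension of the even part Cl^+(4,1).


Even subalgebra dimension = 2^(n-1)
n = 4 + 1 = 5
2^(5 - 1) = 2^4 = 16
Verification: sum of C(5,k) for even k = 1 + 10 + 5 = 16
Result = 16
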